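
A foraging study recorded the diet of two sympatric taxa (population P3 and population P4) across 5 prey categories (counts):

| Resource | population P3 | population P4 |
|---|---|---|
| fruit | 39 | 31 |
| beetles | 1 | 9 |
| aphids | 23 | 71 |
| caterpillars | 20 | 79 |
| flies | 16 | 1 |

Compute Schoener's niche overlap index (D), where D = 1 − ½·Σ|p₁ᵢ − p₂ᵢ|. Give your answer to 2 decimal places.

0.61

Proportions for population P3 (n=99): 39/99=0.3939, 1/99=0.0101, 23/99=0.2323, 20/99=0.2020, 16/99=0.1616
Proportions for population P4 (n=191): 31/191=0.1623, 9/191=0.0471, 71/191=0.3717, 79/191=0.4136, 1/191=0.0052
Σ|p₁ᵢ − p₂ᵢ| = 0.2316 + 0.0370 + 0.1394 + 0.2116 + 0.1564 = 0.7760
D = 1 − ½ × 0.7760 = 1 − 0.38800 = 0.61200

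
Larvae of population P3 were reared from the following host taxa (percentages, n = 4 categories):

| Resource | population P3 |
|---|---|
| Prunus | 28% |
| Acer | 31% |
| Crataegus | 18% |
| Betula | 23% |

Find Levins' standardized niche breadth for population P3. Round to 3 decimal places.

Convert percentages to proportions (divide by 100).
Σpᵢ² = 0.28² + 0.31² + 0.18² + 0.23² = 0.0784 + 0.0961 + 0.0324 + 0.0529 = 0.2598
B = 1 / 0.2598 = 3.84911
Bₛ = (B − 1)/(n − 1) = (3.84911 − 1)/(4 − 1) = 2.84911/3 = 0.94970

0.950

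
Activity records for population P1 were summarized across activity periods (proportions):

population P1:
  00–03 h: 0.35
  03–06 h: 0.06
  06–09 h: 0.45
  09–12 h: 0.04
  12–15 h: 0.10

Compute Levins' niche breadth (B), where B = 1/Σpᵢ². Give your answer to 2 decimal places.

2.94

Σpᵢ² = 0.35² + 0.06² + 0.45² + 0.04² + 0.10² = 0.1225 + 0.0036 + 0.2025 + 0.0016 + 0.0100 = 0.3402
B = 1 / 0.3402 = 2.9394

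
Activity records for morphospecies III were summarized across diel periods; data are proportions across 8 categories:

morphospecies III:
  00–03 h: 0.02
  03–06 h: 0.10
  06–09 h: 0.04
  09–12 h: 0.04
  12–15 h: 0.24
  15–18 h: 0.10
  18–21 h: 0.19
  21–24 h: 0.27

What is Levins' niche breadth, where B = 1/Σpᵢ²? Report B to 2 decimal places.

5.26

Σpᵢ² = 0.02² + 0.10² + 0.04² + 0.04² + 0.24² + 0.10² + 0.19² + 0.27² = 0.0004 + 0.0100 + 0.0016 + 0.0016 + 0.0576 + 0.0100 + 0.0361 + 0.0729 = 0.1902
B = 1 / 0.1902 = 5.2576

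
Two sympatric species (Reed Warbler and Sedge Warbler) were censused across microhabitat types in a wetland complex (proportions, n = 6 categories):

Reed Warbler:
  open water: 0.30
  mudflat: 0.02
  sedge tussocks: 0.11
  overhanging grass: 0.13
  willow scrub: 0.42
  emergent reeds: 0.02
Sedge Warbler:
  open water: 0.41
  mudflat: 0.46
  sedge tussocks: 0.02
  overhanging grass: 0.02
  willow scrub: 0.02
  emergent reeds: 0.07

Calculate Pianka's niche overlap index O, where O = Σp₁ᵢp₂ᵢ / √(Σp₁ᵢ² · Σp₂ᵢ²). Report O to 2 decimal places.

0.43

Σ p₁ᵢp₂ᵢ = 0.1230 + 0.0092 + 0.0022 + 0.0026 + 0.0084 + 0.0014 = 0.1468
Σp_1ᵢ² = 0.30² + 0.02² + 0.11² + 0.13² + 0.42² + 0.02² = 0.0900 + 0.0004 + 0.0121 + 0.0169 + 0.1764 + 0.0004 = 0.2962
Σp_2ᵢ² = 0.41² + 0.46² + 0.02² + 0.02² + 0.02² + 0.07² = 0.1681 + 0.2116 + 0.0004 + 0.0004 + 0.0004 + 0.0049 = 0.3858
O = 0.1468 / √(0.2962 × 0.3858) = 0.1468 / 0.33804 = 0.4343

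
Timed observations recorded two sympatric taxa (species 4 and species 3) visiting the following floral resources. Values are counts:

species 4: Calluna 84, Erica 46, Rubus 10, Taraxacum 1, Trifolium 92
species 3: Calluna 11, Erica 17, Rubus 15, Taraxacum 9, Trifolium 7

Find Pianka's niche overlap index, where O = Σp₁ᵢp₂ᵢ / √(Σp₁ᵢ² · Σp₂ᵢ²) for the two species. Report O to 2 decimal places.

0.68

Proportions for species 4 (n=233): 84/233=0.3605, 46/233=0.1974, 10/233=0.0429, 1/233=0.0043, 92/233=0.3948
Proportions for species 3 (n=59): 11/59=0.1864, 17/59=0.2881, 15/59=0.2542, 9/59=0.1525, 7/59=0.1186
Σ p₁ᵢp₂ᵢ = 0.067197 + 0.056871 + 0.010905 + 0.000656 + 0.046823 = 0.182452
Σp_1ᵢ² = 0.3605² + 0.1974² + 0.0429² + 0.0043² + 0.3948² = 0.129960 + 0.038967 + 0.001840 + 0.000018 + 0.155867 = 0.326652
Σp_2ᵢ² = 0.1864² + 0.2881² + 0.2542² + 0.1525² + 0.1186² = 0.034745 + 0.083002 + 0.064618 + 0.023256 + 0.014066 = 0.219687
O = 0.182452 / √(0.326652 × 0.219687) = 0.182452 / 0.2678828 = 0.6811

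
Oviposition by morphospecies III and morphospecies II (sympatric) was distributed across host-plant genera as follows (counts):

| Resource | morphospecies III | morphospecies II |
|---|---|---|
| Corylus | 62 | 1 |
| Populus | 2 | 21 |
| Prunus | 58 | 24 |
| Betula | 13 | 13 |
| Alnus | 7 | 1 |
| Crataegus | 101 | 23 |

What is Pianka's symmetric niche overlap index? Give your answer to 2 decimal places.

0.73

Proportions for morphospecies III (n=243): 62/243=0.2551, 2/243=0.0082, 58/243=0.2387, 13/243=0.0535, 7/243=0.0288, 101/243=0.4156
Proportions for morphospecies II (n=83): 1/83=0.0120, 21/83=0.2530, 24/83=0.2892, 13/83=0.1566, 1/83=0.0120, 23/83=0.2771
Σ p₁ᵢp₂ᵢ = 0.003061 + 0.002075 + 0.069032 + 0.008378 + 0.000346 + 0.115163 = 0.198055
Σp_1ᵢ² = 0.2551² + 0.0082² + 0.2387² + 0.0535² + 0.0288² + 0.4156² = 0.065076 + 0.000067 + 0.056978 + 0.002862 + 0.000829 + 0.172723 = 0.298535
Σp_2ᵢ² = 0.0120² + 0.2530² + 0.2892² + 0.1566² + 0.0120² + 0.2771² = 0.000144 + 0.064009 + 0.083637 + 0.024524 + 0.000144 + 0.076784 = 0.249242
O = 0.198055 / √(0.298535 × 0.249242) = 0.198055 / 0.2727773 = 0.7261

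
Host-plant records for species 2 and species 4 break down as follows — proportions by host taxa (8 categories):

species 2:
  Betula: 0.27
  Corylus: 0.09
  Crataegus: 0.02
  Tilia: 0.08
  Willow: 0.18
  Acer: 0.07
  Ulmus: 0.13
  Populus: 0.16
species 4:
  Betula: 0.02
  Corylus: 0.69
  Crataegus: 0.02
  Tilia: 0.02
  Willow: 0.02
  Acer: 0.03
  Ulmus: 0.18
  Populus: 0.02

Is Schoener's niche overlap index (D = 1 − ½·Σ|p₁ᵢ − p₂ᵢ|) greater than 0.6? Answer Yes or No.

Σ|p₁ᵢ − p₂ᵢ| = 0.25 + 0.60 + 0.00 + 0.06 + 0.16 + 0.04 + 0.05 + 0.14 = 1.30
D = 1 − ½ × 1.30 = 1 − 0.650 = 0.3500
D = 0.3500 < 0.6 → No.

No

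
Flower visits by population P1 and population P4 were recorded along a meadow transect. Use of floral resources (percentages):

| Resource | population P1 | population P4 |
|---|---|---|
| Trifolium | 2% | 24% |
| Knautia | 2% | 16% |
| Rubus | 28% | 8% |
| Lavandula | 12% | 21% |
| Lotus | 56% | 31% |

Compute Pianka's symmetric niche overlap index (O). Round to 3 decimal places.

0.749

Convert percentages to proportions (divide by 100).
Σ p₁ᵢp₂ᵢ = 0.0048 + 0.0032 + 0.0224 + 0.0252 + 0.1736 = 0.2292
Σp_1ᵢ² = 0.02² + 0.02² + 0.28² + 0.12² + 0.56² = 0.0004 + 0.0004 + 0.0784 + 0.0144 + 0.3136 = 0.4072
Σp_2ᵢ² = 0.24² + 0.16² + 0.08² + 0.21² + 0.31² = 0.0576 + 0.0256 + 0.0064 + 0.0441 + 0.0961 = 0.2298
O = 0.2292 / √(0.4072 × 0.2298) = 0.2292 / 0.305900 = 0.74926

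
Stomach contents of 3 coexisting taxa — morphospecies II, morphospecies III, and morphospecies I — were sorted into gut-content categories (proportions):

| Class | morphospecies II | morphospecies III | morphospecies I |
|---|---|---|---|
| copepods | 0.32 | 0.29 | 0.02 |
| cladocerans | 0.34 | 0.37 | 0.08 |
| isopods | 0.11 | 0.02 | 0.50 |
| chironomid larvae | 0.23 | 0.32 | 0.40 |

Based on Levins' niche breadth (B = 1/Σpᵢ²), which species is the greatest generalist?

morphospecies II

Σp_IIᵢ² = 0.32² + 0.34² + 0.11² + 0.23² = 0.1024 + 0.1156 + 0.0121 + 0.0529 = 0.2830
B_II = 1 / 0.2830 = 3.5336
Σp_IIIᵢ² = 0.29² + 0.37² + 0.02² + 0.32² = 0.0841 + 0.1369 + 0.0004 + 0.1024 = 0.3238
B_III = 1 / 0.3238 = 3.0883
Σp_Iᵢ² = 0.02² + 0.08² + 0.50² + 0.40² = 0.0004 + 0.0064 + 0.2500 + 0.1600 = 0.4168
B_I = 1 / 0.4168 = 2.3992
Highest B → broadest niche (most generalist): morphospecies II (B = 3.53).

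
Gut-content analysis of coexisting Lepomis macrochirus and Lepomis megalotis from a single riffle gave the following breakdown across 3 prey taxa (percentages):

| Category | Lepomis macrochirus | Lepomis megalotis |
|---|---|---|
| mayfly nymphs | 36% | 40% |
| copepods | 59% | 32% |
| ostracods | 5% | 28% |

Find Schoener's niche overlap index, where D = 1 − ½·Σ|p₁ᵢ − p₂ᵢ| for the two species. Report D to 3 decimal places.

0.730

Convert percentages to proportions (divide by 100).
Σ|p₁ᵢ − p₂ᵢ| = 0.04 + 0.27 + 0.23 = 0.54
D = 1 − ½ × 0.54 = 1 − 0.270 = 0.73000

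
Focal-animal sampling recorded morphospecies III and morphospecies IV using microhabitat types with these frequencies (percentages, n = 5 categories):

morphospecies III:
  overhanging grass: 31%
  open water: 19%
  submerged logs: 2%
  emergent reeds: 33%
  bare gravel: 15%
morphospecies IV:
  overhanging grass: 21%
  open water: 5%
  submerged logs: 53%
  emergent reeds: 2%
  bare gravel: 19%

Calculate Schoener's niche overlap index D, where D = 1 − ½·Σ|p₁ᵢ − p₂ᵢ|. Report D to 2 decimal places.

0.45

Convert percentages to proportions (divide by 100).
Σ|p₁ᵢ − p₂ᵢ| = 0.10 + 0.14 + 0.51 + 0.31 + 0.04 = 1.10
D = 1 − ½ × 1.10 = 1 − 0.550 = 0.4500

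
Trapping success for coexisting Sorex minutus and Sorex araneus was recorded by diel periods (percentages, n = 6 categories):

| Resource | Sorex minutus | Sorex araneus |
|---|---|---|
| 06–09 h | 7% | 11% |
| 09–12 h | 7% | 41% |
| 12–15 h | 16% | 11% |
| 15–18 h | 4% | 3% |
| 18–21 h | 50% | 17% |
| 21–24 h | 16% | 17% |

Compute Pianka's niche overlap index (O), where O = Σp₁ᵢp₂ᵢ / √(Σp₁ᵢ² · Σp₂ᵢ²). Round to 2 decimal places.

Convert percentages to proportions (divide by 100).
Σ p₁ᵢp₂ᵢ = 0.0077 + 0.0287 + 0.0176 + 0.0012 + 0.0850 + 0.0272 = 0.1674
Σp_1ᵢ² = 0.07² + 0.07² + 0.16² + 0.04² + 0.50² + 0.16² = 0.0049 + 0.0049 + 0.0256 + 0.0016 + 0.2500 + 0.0256 = 0.3126
Σp_2ᵢ² = 0.11² + 0.41² + 0.11² + 0.03² + 0.17² + 0.17² = 0.0121 + 0.1681 + 0.0121 + 0.0009 + 0.0289 + 0.0289 = 0.2510
O = 0.1674 / √(0.3126 × 0.2510) = 0.1674 / 0.28011 = 0.5976

0.60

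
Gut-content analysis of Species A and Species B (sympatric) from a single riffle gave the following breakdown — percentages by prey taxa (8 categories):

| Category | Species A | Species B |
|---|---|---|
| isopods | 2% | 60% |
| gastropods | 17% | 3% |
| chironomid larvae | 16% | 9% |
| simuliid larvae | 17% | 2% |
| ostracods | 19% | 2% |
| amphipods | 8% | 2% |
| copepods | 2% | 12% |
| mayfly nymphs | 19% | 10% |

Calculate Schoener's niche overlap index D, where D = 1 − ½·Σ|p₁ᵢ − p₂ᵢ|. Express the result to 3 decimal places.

0.320

Convert percentages to proportions (divide by 100).
Σ|p₁ᵢ − p₂ᵢ| = 0.58 + 0.14 + 0.07 + 0.15 + 0.17 + 0.06 + 0.10 + 0.09 = 1.36
D = 1 − ½ × 1.36 = 1 − 0.680 = 0.32000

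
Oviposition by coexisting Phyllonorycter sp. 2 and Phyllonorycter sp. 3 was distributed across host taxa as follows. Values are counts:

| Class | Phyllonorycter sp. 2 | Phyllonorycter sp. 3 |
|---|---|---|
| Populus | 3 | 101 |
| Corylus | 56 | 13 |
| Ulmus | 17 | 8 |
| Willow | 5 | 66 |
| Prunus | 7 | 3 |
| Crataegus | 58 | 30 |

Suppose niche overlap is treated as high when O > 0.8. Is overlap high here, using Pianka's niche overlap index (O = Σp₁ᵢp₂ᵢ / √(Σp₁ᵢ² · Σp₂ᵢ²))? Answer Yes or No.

No

Proportions for Phyllonorycter sp. 2 (n=146): 3/146=0.0205, 56/146=0.3836, 17/146=0.1164, 5/146=0.0342, 7/146=0.0479, 58/146=0.3973
Proportions for Phyllonorycter sp. 3 (n=221): 101/221=0.4570, 13/221=0.0588, 8/221=0.0362, 66/221=0.2986, 3/221=0.0136, 30/221=0.1357
Σ p₁ᵢp₂ᵢ = 0.009369 + 0.022556 + 0.004214 + 0.010212 + 0.000651 + 0.053914 = 0.100916
Σp_1ᵢ² = 0.0205² + 0.3836² + 0.1164² + 0.0342² + 0.0479² + 0.3973² = 0.000420 + 0.147149 + 0.013549 + 0.001170 + 0.002294 + 0.157847 = 0.322429
Σp_2ᵢ² = 0.4570² + 0.0588² + 0.0362² + 0.2986² + 0.0136² + 0.1357² = 0.208849 + 0.003457 + 0.001310 + 0.089162 + 0.000185 + 0.018414 = 0.321377
O = 0.100916 / √(0.322429 × 0.321377) = 0.100916 / 0.3219026 = 0.3135
O = 0.3135 < 0.8 → No.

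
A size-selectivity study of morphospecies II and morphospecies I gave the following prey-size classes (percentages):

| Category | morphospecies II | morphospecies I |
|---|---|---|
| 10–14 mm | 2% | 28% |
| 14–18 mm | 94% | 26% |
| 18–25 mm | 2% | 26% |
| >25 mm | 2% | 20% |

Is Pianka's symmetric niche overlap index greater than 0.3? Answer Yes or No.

Yes

Convert percentages to proportions (divide by 100).
Σ p₁ᵢp₂ᵢ = 0.0056 + 0.2444 + 0.0052 + 0.0040 = 0.2592
Σp_1ᵢ² = 0.02² + 0.94² + 0.02² + 0.02² = 0.0004 + 0.8836 + 0.0004 + 0.0004 = 0.8848
Σp_2ᵢ² = 0.28² + 0.26² + 0.26² + 0.20² = 0.0784 + 0.0676 + 0.0676 + 0.0400 = 0.2536
O = 0.2592 / √(0.8848 × 0.2536) = 0.2592 / 0.47369 = 0.5472
O = 0.5472 > 0.3 → Yes.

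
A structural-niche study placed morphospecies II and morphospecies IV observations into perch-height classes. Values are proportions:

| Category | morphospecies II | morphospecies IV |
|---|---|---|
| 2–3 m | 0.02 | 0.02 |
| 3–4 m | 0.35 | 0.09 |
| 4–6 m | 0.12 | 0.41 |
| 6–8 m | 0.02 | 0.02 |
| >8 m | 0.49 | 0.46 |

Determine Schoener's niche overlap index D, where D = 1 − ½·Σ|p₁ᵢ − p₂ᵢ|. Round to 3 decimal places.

Σ|p₁ᵢ − p₂ᵢ| = 0.00 + 0.26 + 0.29 + 0.00 + 0.03 = 0.58
D = 1 − ½ × 0.58 = 1 − 0.290 = 0.71000

0.710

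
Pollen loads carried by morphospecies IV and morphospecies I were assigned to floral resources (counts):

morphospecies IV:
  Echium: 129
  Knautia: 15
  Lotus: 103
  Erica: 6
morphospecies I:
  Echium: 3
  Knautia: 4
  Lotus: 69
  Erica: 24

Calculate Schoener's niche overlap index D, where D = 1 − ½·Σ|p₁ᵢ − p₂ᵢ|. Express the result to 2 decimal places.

Proportions for morphospecies IV (n=253): 129/253=0.5099, 15/253=0.0593, 103/253=0.4071, 6/253=0.0237
Proportions for morphospecies I (n=100): 3/100=0.0300, 4/100=0.0400, 69/100=0.6900, 24/100=0.2400
Σ|p₁ᵢ − p₂ᵢ| = 0.4799 + 0.0193 + 0.2829 + 0.2163 = 0.9984
D = 1 − ½ × 0.9984 = 1 − 0.49920 = 0.50080

0.50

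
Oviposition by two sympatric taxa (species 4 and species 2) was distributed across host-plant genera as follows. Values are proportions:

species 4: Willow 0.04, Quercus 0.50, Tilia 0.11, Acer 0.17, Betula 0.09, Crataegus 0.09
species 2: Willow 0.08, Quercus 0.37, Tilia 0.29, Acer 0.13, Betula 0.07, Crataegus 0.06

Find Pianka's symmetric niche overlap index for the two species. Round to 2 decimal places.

0.91

Σ p₁ᵢp₂ᵢ = 0.0032 + 0.1850 + 0.0319 + 0.0221 + 0.0063 + 0.0054 = 0.2539
Σp_1ᵢ² = 0.04² + 0.50² + 0.11² + 0.17² + 0.09² + 0.09² = 0.0016 + 0.2500 + 0.0121 + 0.0289 + 0.0081 + 0.0081 = 0.3088
Σp_2ᵢ² = 0.08² + 0.37² + 0.29² + 0.13² + 0.07² + 0.06² = 0.0064 + 0.1369 + 0.0841 + 0.0169 + 0.0049 + 0.0036 = 0.2528
O = 0.2539 / √(0.3088 × 0.2528) = 0.2539 / 0.27940 = 0.9087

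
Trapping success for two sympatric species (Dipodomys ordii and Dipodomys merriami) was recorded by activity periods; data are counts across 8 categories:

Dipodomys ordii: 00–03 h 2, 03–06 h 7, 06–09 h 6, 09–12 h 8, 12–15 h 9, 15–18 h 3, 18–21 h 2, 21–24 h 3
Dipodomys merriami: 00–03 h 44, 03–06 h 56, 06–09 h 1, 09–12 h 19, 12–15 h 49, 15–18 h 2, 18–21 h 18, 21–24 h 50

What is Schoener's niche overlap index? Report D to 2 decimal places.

0.65

Proportions for Dipodomys ordii (n=40): 2/40=0.0500, 7/40=0.1750, 6/40=0.1500, 8/40=0.2000, 9/40=0.2250, 3/40=0.0750, 2/40=0.0500, 3/40=0.0750
Proportions for Dipodomys merriami (n=239): 44/239=0.1841, 56/239=0.2343, 1/239=0.0042, 19/239=0.0795, 49/239=0.2050, 2/239=0.0084, 18/239=0.0753, 50/239=0.2092
Σ|p₁ᵢ − p₂ᵢ| = 0.1341 + 0.0593 + 0.1458 + 0.1205 + 0.0200 + 0.0666 + 0.0253 + 0.1342 = 0.7058
D = 1 − ½ × 0.7058 = 1 − 0.35290 = 0.64710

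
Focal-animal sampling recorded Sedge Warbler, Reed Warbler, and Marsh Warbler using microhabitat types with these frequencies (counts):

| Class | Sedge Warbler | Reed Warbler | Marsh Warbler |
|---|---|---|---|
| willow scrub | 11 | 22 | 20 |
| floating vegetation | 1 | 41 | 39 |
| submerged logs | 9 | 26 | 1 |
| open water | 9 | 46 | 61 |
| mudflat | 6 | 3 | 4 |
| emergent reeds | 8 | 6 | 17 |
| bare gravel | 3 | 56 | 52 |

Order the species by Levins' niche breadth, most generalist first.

Sedge Warbler > Reed Warbler > Marsh Warbler

Proportions for Sedge Warbler (n=47): 11/47=0.2340, 1/47=0.0213, 9/47=0.1915, 9/47=0.1915, 6/47=0.1277, 8/47=0.1702, 3/47=0.0638
Proportions for Reed Warbler (n=200): 22/200=0.1100, 41/200=0.2050, 26/200=0.1300, 46/200=0.2300, 3/200=0.0150, 6/200=0.0300, 56/200=0.2800
Proportions for Marsh Warbler (n=194): 20/194=0.1031, 39/194=0.2010, 1/194=0.0052, 61/194=0.3144, 4/194=0.0206, 17/194=0.0876, 52/194=0.2680
Σp_Sedgᵢ² = 0.2340² + 0.0213² + 0.1915² + 0.1915² + 0.1277² + 0.1702² + 0.0638² = 0.054756 + 0.000454 + 0.036672 + 0.036672 + 0.016307 + 0.028968 + 0.004070 = 0.177899
B_Sedg = 1 / 0.177899 = 5.6212
Σp_Reedᵢ² = 0.1100² + 0.2050² + 0.1300² + 0.2300² + 0.0150² + 0.0300² + 0.2800² = 0.012100 + 0.042025 + 0.016900 + 0.052900 + 0.000225 + 0.000900 + 0.078400 = 0.203450
B_Reed = 1 / 0.203450 = 4.9152
Σp_Marsᵢ² = 0.1031² + 0.2010² + 0.0052² + 0.3144² + 0.0206² + 0.0876² + 0.2680² = 0.010630 + 0.040401 + 0.000027 + 0.098847 + 0.000424 + 0.007674 + 0.071824 = 0.229827
B_Mars = 1 / 0.229827 = 4.3511
Ranking by B (broadest → narrowest): Sedge Warbler (5.62) > Reed Warbler (4.92) > Marsh Warbler (4.35)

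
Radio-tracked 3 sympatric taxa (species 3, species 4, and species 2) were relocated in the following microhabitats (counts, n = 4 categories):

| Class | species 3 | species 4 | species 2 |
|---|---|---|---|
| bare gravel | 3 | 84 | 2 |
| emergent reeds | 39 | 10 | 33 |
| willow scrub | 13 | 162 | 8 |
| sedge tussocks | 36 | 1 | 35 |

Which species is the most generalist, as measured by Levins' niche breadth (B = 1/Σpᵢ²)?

Proportions for species 3 (n=91): 3/91=0.0330, 39/91=0.4286, 13/91=0.1429, 36/91=0.3956
Proportions for species 4 (n=257): 84/257=0.3268, 10/257=0.0389, 162/257=0.6304, 1/257=0.0039
Proportions for species 2 (n=78): 2/78=0.0256, 33/78=0.4231, 8/78=0.1026, 35/78=0.4487
Σp_3ᵢ² = 0.0330² + 0.4286² + 0.1429² + 0.3956² = 0.001089 + 0.183698 + 0.020420 + 0.156499 = 0.361706
B_3 = 1 / 0.361706 = 2.7647
Σp_4ᵢ² = 0.3268² + 0.0389² + 0.6304² + 0.0039² = 0.106798 + 0.001513 + 0.397404 + 0.000015 = 0.505730
B_4 = 1 / 0.505730 = 1.9773
Σp_2ᵢ² = 0.0256² + 0.4231² + 0.1026² + 0.4487² = 0.000655 + 0.179014 + 0.010527 + 0.201332 = 0.391528
B_2 = 1 / 0.391528 = 2.5541
Highest B → broadest niche (most generalist): species 3 (B = 2.76).

species 3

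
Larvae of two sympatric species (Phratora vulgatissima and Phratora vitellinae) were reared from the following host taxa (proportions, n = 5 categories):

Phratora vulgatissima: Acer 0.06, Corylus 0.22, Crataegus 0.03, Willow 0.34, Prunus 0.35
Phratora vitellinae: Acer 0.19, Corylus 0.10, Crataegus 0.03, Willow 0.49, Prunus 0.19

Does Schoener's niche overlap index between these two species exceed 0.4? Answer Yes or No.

Σ|p₁ᵢ − p₂ᵢ| = 0.13 + 0.12 + 0.00 + 0.15 + 0.16 = 0.56
D = 1 − ½ × 0.56 = 1 − 0.280 = 0.7200
D = 0.7200 > 0.4 → Yes.

Yes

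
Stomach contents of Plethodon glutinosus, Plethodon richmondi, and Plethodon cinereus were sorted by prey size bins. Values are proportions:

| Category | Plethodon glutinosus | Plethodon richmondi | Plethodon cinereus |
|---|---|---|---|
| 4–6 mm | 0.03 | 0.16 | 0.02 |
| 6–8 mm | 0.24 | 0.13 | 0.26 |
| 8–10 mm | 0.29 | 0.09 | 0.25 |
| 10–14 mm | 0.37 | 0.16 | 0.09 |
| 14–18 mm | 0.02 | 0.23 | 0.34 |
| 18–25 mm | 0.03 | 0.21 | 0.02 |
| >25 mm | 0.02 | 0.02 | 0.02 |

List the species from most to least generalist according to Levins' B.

Σp_glutᵢ² = 0.03² + 0.24² + 0.29² + 0.37² + 0.02² + 0.03² + 0.02² = 0.0009 + 0.0576 + 0.0841 + 0.1369 + 0.0004 + 0.0009 + 0.0004 = 0.2812
B_glut = 1 / 0.2812 = 3.5562
Σp_richᵢ² = 0.16² + 0.13² + 0.09² + 0.16² + 0.23² + 0.21² + 0.02² = 0.0256 + 0.0169 + 0.0081 + 0.0256 + 0.0529 + 0.0441 + 0.0004 = 0.1736
B_rich = 1 / 0.1736 = 5.7604
Σp_cineᵢ² = 0.02² + 0.26² + 0.25² + 0.09² + 0.34² + 0.02² + 0.02² = 0.0004 + 0.0676 + 0.0625 + 0.0081 + 0.1156 + 0.0004 + 0.0004 = 0.2550
B_cine = 1 / 0.2550 = 3.9216
Ranking by B (broadest → narrowest): Plethodon richmondi (5.76) > Plethodon cinereus (3.92) > Plethodon glutinosus (3.56)

Plethodon richmondi > Plethodon cinereus > Plethodon glutinosus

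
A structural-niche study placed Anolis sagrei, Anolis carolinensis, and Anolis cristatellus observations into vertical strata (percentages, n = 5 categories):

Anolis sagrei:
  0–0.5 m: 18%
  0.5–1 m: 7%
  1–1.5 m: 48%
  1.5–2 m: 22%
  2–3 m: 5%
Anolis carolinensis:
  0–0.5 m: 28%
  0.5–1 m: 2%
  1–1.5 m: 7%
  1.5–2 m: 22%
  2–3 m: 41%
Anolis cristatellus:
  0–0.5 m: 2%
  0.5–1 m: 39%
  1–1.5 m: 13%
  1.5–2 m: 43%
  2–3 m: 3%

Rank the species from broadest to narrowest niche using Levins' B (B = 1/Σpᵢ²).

Anolis carolinensis > Anolis sagrei > Anolis cristatellus

Convert percentages to proportions (divide by 100).
Σp_sagrᵢ² = 0.18² + 0.07² + 0.48² + 0.22² + 0.05² = 0.0324 + 0.0049 + 0.2304 + 0.0484 + 0.0025 = 0.3186
B_sagr = 1 / 0.3186 = 3.1387
Σp_caroᵢ² = 0.28² + 0.02² + 0.07² + 0.22² + 0.41² = 0.0784 + 0.0004 + 0.0049 + 0.0484 + 0.1681 = 0.3002
B_caro = 1 / 0.3002 = 3.3311
Σp_crisᵢ² = 0.02² + 0.39² + 0.13² + 0.43² + 0.03² = 0.0004 + 0.1521 + 0.0169 + 0.1849 + 0.0009 = 0.3552
B_cris = 1 / 0.3552 = 2.8153
Ranking by B (broadest → narrowest): Anolis carolinensis (3.33) > Anolis sagrei (3.14) > Anolis cristatellus (2.82)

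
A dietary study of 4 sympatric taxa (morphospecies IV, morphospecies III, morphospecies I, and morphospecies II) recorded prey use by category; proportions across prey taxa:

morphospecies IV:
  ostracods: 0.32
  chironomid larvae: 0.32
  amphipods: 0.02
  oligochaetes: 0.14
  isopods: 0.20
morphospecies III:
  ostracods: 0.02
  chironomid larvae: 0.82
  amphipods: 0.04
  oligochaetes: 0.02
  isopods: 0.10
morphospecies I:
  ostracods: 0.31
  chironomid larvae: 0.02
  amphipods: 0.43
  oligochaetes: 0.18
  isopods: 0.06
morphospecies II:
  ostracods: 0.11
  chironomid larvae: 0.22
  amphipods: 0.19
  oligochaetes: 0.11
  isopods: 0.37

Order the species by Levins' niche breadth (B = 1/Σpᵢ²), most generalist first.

Σp_IVᵢ² = 0.32² + 0.32² + 0.02² + 0.14² + 0.20² = 0.1024 + 0.1024 + 0.0004 + 0.0196 + 0.0400 = 0.2648
B_IV = 1 / 0.2648 = 3.7764
Σp_IIIᵢ² = 0.02² + 0.82² + 0.04² + 0.02² + 0.10² = 0.0004 + 0.6724 + 0.0016 + 0.0004 + 0.0100 = 0.6848
B_III = 1 / 0.6848 = 1.4603
Σp_Iᵢ² = 0.31² + 0.02² + 0.43² + 0.18² + 0.06² = 0.0961 + 0.0004 + 0.1849 + 0.0324 + 0.0036 = 0.3174
B_I = 1 / 0.3174 = 3.1506
Σp_IIᵢ² = 0.11² + 0.22² + 0.19² + 0.11² + 0.37² = 0.0121 + 0.0484 + 0.0361 + 0.0121 + 0.1369 = 0.2456
B_II = 1 / 0.2456 = 4.0717
Ranking by B (broadest → narrowest): morphospecies II (4.07) > morphospecies IV (3.78) > morphospecies I (3.15) > morphospecies III (1.46)

morphospecies II > morphospecies IV > morphospecies I > morphospecies III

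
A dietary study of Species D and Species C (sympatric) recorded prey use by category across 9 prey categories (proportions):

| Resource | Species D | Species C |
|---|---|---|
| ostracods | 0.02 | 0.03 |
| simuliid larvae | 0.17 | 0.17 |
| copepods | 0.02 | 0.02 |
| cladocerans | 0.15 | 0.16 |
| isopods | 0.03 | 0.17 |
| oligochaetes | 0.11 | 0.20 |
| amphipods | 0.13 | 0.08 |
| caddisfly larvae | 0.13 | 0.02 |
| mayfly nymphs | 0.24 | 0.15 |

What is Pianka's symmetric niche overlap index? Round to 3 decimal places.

Σ p₁ᵢp₂ᵢ = 0.0006 + 0.0289 + 0.0004 + 0.0240 + 0.0051 + 0.0220 + 0.0104 + 0.0026 + 0.0360 = 0.1300
Σp_1ᵢ² = 0.02² + 0.17² + 0.02² + 0.15² + 0.03² + 0.11² + 0.13² + 0.13² + 0.24² = 0.0004 + 0.0289 + 0.0004 + 0.0225 + 0.0009 + 0.0121 + 0.0169 + 0.0169 + 0.0576 = 0.1566
Σp_2ᵢ² = 0.03² + 0.17² + 0.02² + 0.16² + 0.17² + 0.20² + 0.08² + 0.02² + 0.15² = 0.0009 + 0.0289 + 0.0004 + 0.0256 + 0.0289 + 0.0400 + 0.0064 + 0.0004 + 0.0225 = 0.1540
O = 0.1300 / √(0.1566 × 0.1540) = 0.1300 / 0.155295 = 0.83712

0.837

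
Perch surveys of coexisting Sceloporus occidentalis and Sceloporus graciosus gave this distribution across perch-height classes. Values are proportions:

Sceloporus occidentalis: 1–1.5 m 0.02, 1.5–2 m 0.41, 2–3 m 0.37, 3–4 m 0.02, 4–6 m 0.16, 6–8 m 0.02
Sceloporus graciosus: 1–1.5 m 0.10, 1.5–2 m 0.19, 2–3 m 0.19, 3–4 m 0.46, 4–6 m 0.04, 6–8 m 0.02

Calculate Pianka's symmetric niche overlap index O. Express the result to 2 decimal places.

Σ p₁ᵢp₂ᵢ = 0.0020 + 0.0779 + 0.0703 + 0.0092 + 0.0064 + 0.0004 = 0.1662
Σp_1ᵢ² = 0.02² + 0.41² + 0.37² + 0.02² + 0.16² + 0.02² = 0.0004 + 0.1681 + 0.1369 + 0.0004 + 0.0256 + 0.0004 = 0.3318
Σp_2ᵢ² = 0.10² + 0.19² + 0.19² + 0.46² + 0.04² + 0.02² = 0.0100 + 0.0361 + 0.0361 + 0.2116 + 0.0016 + 0.0004 = 0.2958
O = 0.1662 / √(0.3318 × 0.2958) = 0.1662 / 0.31328 = 0.5305

0.53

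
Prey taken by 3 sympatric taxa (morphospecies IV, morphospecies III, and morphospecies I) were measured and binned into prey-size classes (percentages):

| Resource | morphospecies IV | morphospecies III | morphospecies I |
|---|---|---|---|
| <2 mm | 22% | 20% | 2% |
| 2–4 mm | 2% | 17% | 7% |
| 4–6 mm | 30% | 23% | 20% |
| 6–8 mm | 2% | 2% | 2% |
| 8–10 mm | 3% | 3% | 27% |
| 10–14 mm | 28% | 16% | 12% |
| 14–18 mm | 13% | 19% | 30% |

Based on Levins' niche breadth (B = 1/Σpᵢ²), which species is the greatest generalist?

morphospecies III

Convert percentages to proportions (divide by 100).
Σp_IVᵢ² = 0.22² + 0.02² + 0.30² + 0.02² + 0.03² + 0.28² + 0.13² = 0.0484 + 0.0004 + 0.0900 + 0.0004 + 0.0009 + 0.0784 + 0.0169 = 0.2354
B_IV = 1 / 0.2354 = 4.2481
Σp_IIIᵢ² = 0.20² + 0.17² + 0.23² + 0.02² + 0.03² + 0.16² + 0.19² = 0.0400 + 0.0289 + 0.0529 + 0.0004 + 0.0009 + 0.0256 + 0.0361 = 0.1848
B_III = 1 / 0.1848 = 5.4113
Σp_Iᵢ² = 0.02² + 0.07² + 0.20² + 0.02² + 0.27² + 0.12² + 0.30² = 0.0004 + 0.0049 + 0.0400 + 0.0004 + 0.0729 + 0.0144 + 0.0900 = 0.2230
B_I = 1 / 0.2230 = 4.4843
Highest B → broadest niche (most generalist): morphospecies III (B = 5.41).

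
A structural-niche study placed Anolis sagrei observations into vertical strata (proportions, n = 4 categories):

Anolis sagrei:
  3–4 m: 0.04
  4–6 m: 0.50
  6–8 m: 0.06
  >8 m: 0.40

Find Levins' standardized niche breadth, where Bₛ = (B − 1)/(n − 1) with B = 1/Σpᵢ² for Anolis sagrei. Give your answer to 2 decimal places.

0.47

Σpᵢ² = 0.04² + 0.50² + 0.06² + 0.40² = 0.0016 + 0.2500 + 0.0036 + 0.1600 = 0.4152
B = 1 / 0.4152 = 2.4085
Bₛ = (B − 1)/(n − 1) = (2.4085 − 1)/(4 − 1) = 1.4085/3 = 0.4695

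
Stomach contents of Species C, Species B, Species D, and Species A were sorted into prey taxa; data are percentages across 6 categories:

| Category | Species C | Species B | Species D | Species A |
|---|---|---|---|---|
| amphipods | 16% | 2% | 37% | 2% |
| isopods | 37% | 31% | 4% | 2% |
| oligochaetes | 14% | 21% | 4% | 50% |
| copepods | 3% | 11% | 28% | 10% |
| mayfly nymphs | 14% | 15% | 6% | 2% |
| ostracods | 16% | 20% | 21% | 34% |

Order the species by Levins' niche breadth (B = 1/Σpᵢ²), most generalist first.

Species B > Species C > Species D > Species A

Convert percentages to proportions (divide by 100).
Σp_Cᵢ² = 0.16² + 0.37² + 0.14² + 0.03² + 0.14² + 0.16² = 0.0256 + 0.1369 + 0.0196 + 0.0009 + 0.0196 + 0.0256 = 0.2282
B_C = 1 / 0.2282 = 4.3821
Σp_Bᵢ² = 0.02² + 0.31² + 0.21² + 0.11² + 0.15² + 0.20² = 0.0004 + 0.0961 + 0.0441 + 0.0121 + 0.0225 + 0.0400 = 0.2152
B_B = 1 / 0.2152 = 4.6468
Σp_Dᵢ² = 0.37² + 0.04² + 0.04² + 0.28² + 0.06² + 0.21² = 0.1369 + 0.0016 + 0.0016 + 0.0784 + 0.0036 + 0.0441 = 0.2662
B_D = 1 / 0.2662 = 3.7566
Σp_Aᵢ² = 0.02² + 0.02² + 0.50² + 0.10² + 0.02² + 0.34² = 0.0004 + 0.0004 + 0.2500 + 0.0100 + 0.0004 + 0.1156 = 0.3768
B_A = 1 / 0.3768 = 2.6539
Ranking by B (broadest → narrowest): Species B (4.65) > Species C (4.38) > Species D (3.76) > Species A (2.65)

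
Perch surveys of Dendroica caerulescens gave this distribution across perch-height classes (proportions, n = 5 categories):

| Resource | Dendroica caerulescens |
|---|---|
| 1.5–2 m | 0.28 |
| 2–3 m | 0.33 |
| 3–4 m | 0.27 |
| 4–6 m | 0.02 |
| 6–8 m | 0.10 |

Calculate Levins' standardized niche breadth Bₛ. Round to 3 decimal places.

0.674

Σpᵢ² = 0.28² + 0.33² + 0.27² + 0.02² + 0.10² = 0.0784 + 0.1089 + 0.0729 + 0.0004 + 0.0100 = 0.2706
B = 1 / 0.2706 = 3.69549
Bₛ = (B − 1)/(n − 1) = (3.69549 − 1)/(5 − 1) = 2.69549/4 = 0.67387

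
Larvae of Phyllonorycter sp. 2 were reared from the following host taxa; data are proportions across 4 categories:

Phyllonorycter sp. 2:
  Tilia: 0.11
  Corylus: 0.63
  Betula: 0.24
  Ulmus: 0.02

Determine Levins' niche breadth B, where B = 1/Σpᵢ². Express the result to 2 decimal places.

2.14

Σpᵢ² = 0.11² + 0.63² + 0.24² + 0.02² = 0.0121 + 0.3969 + 0.0576 + 0.0004 = 0.4670
B = 1 / 0.4670 = 2.1413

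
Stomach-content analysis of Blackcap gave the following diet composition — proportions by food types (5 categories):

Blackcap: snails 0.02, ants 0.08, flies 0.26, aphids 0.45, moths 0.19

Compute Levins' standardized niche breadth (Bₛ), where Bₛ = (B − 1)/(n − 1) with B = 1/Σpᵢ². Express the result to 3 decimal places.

Σpᵢ² = 0.02² + 0.08² + 0.26² + 0.45² + 0.19² = 0.0004 + 0.0064 + 0.0676 + 0.2025 + 0.0361 = 0.3130
B = 1 / 0.3130 = 3.19489
Bₛ = (B − 1)/(n − 1) = (3.19489 − 1)/(5 − 1) = 2.19489/4 = 0.54872

0.549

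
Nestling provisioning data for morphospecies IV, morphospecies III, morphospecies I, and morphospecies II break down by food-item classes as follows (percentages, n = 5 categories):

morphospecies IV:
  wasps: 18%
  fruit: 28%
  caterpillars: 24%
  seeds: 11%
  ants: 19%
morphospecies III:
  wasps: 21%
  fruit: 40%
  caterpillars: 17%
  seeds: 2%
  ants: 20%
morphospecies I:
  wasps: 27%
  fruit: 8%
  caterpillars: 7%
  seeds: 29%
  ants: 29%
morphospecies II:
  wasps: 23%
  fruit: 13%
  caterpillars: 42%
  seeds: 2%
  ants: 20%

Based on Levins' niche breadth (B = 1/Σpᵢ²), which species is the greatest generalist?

morphospecies IV

Convert percentages to proportions (divide by 100).
Σp_IVᵢ² = 0.18² + 0.28² + 0.24² + 0.11² + 0.19² = 0.0324 + 0.0784 + 0.0576 + 0.0121 + 0.0361 = 0.2166
B_IV = 1 / 0.2166 = 4.6168
Σp_IIIᵢ² = 0.21² + 0.40² + 0.17² + 0.02² + 0.20² = 0.0441 + 0.1600 + 0.0289 + 0.0004 + 0.0400 = 0.2734
B_III = 1 / 0.2734 = 3.6576
Σp_Iᵢ² = 0.27² + 0.08² + 0.07² + 0.29² + 0.29² = 0.0729 + 0.0064 + 0.0049 + 0.0841 + 0.0841 = 0.2524
B_I = 1 / 0.2524 = 3.9620
Σp_IIᵢ² = 0.23² + 0.13² + 0.42² + 0.02² + 0.20² = 0.0529 + 0.0169 + 0.1764 + 0.0004 + 0.0400 = 0.2866
B_II = 1 / 0.2866 = 3.4892
Highest B → broadest niche (most generalist): morphospecies IV (B = 4.62).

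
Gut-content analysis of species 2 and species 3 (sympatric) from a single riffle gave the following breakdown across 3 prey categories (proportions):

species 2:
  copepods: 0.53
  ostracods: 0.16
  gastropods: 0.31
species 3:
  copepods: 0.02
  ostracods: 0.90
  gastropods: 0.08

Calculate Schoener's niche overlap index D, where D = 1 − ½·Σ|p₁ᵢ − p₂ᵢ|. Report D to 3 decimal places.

Σ|p₁ᵢ − p₂ᵢ| = 0.51 + 0.74 + 0.23 = 1.48
D = 1 − ½ × 1.48 = 1 − 0.740 = 0.26000

0.260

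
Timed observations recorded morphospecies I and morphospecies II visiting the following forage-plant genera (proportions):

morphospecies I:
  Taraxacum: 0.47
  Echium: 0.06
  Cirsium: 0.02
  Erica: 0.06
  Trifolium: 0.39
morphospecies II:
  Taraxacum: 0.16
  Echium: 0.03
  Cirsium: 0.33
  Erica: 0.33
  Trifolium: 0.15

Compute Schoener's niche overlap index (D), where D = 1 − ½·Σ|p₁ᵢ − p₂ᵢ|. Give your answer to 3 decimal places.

0.420

Σ|p₁ᵢ − p₂ᵢ| = 0.31 + 0.03 + 0.31 + 0.27 + 0.24 = 1.16
D = 1 − ½ × 1.16 = 1 − 0.580 = 0.42000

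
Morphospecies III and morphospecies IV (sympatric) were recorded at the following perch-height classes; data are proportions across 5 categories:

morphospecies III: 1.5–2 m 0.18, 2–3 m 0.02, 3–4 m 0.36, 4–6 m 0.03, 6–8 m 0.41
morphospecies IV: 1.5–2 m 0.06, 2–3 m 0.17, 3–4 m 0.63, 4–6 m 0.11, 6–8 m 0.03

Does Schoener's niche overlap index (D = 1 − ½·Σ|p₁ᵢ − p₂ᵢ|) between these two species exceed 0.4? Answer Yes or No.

Yes

Σ|p₁ᵢ − p₂ᵢ| = 0.12 + 0.15 + 0.27 + 0.08 + 0.38 = 1.00
D = 1 − ½ × 1.00 = 1 − 0.500 = 0.5000
D = 0.5000 > 0.4 → Yes.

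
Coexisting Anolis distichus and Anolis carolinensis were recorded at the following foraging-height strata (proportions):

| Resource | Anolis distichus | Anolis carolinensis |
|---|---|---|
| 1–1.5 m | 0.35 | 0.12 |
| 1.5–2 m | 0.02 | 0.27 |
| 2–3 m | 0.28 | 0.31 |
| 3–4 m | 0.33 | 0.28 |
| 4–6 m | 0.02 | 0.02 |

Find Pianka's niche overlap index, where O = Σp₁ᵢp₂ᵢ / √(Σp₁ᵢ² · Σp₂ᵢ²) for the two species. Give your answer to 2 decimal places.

0.80

Σ p₁ᵢp₂ᵢ = 0.0420 + 0.0054 + 0.0868 + 0.0924 + 0.0004 = 0.2270
Σp_1ᵢ² = 0.35² + 0.02² + 0.28² + 0.33² + 0.02² = 0.1225 + 0.0004 + 0.0784 + 0.1089 + 0.0004 = 0.3106
Σp_2ᵢ² = 0.12² + 0.27² + 0.31² + 0.28² + 0.02² = 0.0144 + 0.0729 + 0.0961 + 0.0784 + 0.0004 = 0.2622
O = 0.2270 / √(0.3106 × 0.2622) = 0.2270 / 0.28538 = 0.7954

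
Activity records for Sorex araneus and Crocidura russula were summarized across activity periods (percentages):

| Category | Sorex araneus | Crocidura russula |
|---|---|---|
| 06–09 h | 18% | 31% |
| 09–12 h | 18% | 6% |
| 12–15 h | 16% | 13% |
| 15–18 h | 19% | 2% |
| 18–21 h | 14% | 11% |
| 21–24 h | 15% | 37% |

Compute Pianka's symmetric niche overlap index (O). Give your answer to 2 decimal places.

0.77

Convert percentages to proportions (divide by 100).
Σ p₁ᵢp₂ᵢ = 0.0558 + 0.0108 + 0.0208 + 0.0038 + 0.0154 + 0.0555 = 0.1621
Σp_1ᵢ² = 0.18² + 0.18² + 0.16² + 0.19² + 0.14² + 0.15² = 0.0324 + 0.0324 + 0.0256 + 0.0361 + 0.0196 + 0.0225 = 0.1686
Σp_2ᵢ² = 0.31² + 0.06² + 0.13² + 0.02² + 0.11² + 0.37² = 0.0961 + 0.0036 + 0.0169 + 0.0004 + 0.0121 + 0.1369 = 0.2660
O = 0.1621 / √(0.1686 × 0.2660) = 0.1621 / 0.21177 = 0.7655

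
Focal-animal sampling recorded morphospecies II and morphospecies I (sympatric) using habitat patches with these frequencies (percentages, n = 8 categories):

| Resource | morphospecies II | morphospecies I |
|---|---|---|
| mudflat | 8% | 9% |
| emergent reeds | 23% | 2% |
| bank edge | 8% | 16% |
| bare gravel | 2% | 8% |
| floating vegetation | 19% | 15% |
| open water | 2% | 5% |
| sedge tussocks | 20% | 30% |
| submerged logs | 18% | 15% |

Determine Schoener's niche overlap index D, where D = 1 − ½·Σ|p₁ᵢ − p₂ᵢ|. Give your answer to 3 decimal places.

0.720

Convert percentages to proportions (divide by 100).
Σ|p₁ᵢ − p₂ᵢ| = 0.01 + 0.21 + 0.08 + 0.06 + 0.04 + 0.03 + 0.10 + 0.03 = 0.56
D = 1 − ½ × 0.56 = 1 − 0.280 = 0.72000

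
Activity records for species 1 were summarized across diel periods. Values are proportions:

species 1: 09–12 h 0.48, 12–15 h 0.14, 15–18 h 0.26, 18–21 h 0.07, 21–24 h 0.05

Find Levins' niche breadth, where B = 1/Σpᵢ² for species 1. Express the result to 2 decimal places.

3.08

Σpᵢ² = 0.48² + 0.14² + 0.26² + 0.07² + 0.05² = 0.2304 + 0.0196 + 0.0676 + 0.0049 + 0.0025 = 0.3250
B = 1 / 0.3250 = 3.0769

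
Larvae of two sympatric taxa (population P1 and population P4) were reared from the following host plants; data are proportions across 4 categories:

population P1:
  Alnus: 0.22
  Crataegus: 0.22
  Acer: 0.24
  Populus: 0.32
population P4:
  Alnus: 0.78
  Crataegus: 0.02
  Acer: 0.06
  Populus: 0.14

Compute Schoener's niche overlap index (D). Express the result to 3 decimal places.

Σ|p₁ᵢ − p₂ᵢ| = 0.56 + 0.20 + 0.18 + 0.18 = 1.12
D = 1 − ½ × 1.12 = 1 − 0.560 = 0.44000

0.440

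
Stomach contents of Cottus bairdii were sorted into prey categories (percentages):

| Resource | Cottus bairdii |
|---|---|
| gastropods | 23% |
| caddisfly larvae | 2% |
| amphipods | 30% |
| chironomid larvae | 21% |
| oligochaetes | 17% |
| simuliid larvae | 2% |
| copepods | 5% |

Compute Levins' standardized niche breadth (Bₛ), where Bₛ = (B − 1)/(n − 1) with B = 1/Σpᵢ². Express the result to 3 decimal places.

0.594

Convert percentages to proportions (divide by 100).
Σpᵢ² = 0.23² + 0.02² + 0.30² + 0.21² + 0.17² + 0.02² + 0.05² = 0.0529 + 0.0004 + 0.0900 + 0.0441 + 0.0289 + 0.0004 + 0.0025 = 0.2192
B = 1 / 0.2192 = 4.56204
Bₛ = (B − 1)/(n − 1) = (4.56204 − 1)/(7 − 1) = 3.56204/6 = 0.59367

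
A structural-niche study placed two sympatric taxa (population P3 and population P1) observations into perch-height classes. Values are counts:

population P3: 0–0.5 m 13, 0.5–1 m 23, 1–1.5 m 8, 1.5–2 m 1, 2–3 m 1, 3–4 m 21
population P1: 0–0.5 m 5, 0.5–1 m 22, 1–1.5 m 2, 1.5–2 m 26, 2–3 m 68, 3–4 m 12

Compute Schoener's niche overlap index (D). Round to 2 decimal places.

0.33

Proportions for population P3 (n=67): 13/67=0.1940, 23/67=0.3433, 8/67=0.1194, 1/67=0.0149, 1/67=0.0149, 21/67=0.3134
Proportions for population P1 (n=135): 5/135=0.0370, 22/135=0.1630, 2/135=0.0148, 26/135=0.1926, 68/135=0.5037, 12/135=0.0889
Σ|p₁ᵢ − p₂ᵢ| = 0.1570 + 0.1803 + 0.1046 + 0.1777 + 0.4888 + 0.2245 = 1.3329
D = 1 − ½ × 1.3329 = 1 − 0.66645 = 0.33355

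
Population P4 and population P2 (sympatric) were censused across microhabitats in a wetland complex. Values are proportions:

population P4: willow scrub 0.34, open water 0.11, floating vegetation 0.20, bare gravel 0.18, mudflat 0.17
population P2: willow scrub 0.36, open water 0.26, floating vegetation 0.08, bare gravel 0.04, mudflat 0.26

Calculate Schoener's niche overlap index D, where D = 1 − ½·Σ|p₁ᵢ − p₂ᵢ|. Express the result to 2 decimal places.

Σ|p₁ᵢ − p₂ᵢ| = 0.02 + 0.15 + 0.12 + 0.14 + 0.09 = 0.52
D = 1 − ½ × 0.52 = 1 − 0.260 = 0.7400

0.74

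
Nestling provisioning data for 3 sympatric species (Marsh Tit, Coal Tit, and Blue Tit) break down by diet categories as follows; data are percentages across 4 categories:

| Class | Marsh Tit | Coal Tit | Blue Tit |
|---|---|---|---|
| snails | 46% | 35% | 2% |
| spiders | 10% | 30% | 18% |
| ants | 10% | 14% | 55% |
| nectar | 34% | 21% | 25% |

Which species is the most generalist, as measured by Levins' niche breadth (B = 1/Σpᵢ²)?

Convert percentages to proportions (divide by 100).
Σp_Marsᵢ² = 0.46² + 0.10² + 0.10² + 0.34² = 0.2116 + 0.0100 + 0.0100 + 0.1156 = 0.3472
B_Mars = 1 / 0.3472 = 2.8802
Σp_Coalᵢ² = 0.35² + 0.30² + 0.14² + 0.21² = 0.1225 + 0.0900 + 0.0196 + 0.0441 = 0.2762
B_Coal = 1 / 0.2762 = 3.6206
Σp_Blueᵢ² = 0.02² + 0.18² + 0.55² + 0.25² = 0.0004 + 0.0324 + 0.3025 + 0.0625 = 0.3978
B_Blue = 1 / 0.3978 = 2.5138
Highest B → broadest niche (most generalist): Coal Tit (B = 3.62).

Coal Tit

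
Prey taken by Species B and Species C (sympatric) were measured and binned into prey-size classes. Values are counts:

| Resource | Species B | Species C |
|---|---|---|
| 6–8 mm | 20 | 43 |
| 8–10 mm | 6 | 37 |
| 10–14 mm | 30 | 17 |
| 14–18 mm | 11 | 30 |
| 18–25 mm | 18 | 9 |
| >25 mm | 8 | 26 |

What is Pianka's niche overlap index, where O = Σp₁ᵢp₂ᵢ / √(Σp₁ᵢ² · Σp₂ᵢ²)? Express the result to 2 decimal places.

Proportions for Species B (n=93): 20/93=0.2151, 6/93=0.0645, 30/93=0.3226, 11/93=0.1183, 18/93=0.1935, 8/93=0.0860
Proportions for Species C (n=162): 43/162=0.2654, 37/162=0.2284, 17/162=0.1049, 30/162=0.1852, 9/162=0.0556, 26/162=0.1605
Σ p₁ᵢp₂ᵢ = 0.057088 + 0.014732 + 0.033841 + 0.021909 + 0.010759 + 0.013803 = 0.152132
Σp_1ᵢ² = 0.2151² + 0.0645² + 0.3226² + 0.1183² + 0.1935² + 0.0860² = 0.046268 + 0.004160 + 0.104071 + 0.013995 + 0.037442 + 0.007396 = 0.213332
Σp_2ᵢ² = 0.2654² + 0.2284² + 0.1049² + 0.1852² + 0.0556² + 0.1605² = 0.070437 + 0.052167 + 0.011004 + 0.034299 + 0.003091 + 0.025760 = 0.196758
O = 0.152132 / √(0.213332 × 0.196758) = 0.152132 / 0.2048775 = 0.7426

0.74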